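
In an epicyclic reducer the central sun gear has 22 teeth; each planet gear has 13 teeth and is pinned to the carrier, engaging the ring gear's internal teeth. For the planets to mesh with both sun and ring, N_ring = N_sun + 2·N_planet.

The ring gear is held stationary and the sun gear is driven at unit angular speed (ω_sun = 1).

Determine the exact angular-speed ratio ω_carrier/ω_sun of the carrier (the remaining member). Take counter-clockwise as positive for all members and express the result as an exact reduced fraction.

11/35

N_ring = 22 + 2·13 = 48
22(ω_s−ω_c) = −48(ω_r−ω_c),  ω_r=0, ω_s=1
22(1−ω_c) = −48(0−ω_c)  ⇒  70ω_c = 22  ⇒  ω_c = 11/35
ω_c/ω_s = 11/35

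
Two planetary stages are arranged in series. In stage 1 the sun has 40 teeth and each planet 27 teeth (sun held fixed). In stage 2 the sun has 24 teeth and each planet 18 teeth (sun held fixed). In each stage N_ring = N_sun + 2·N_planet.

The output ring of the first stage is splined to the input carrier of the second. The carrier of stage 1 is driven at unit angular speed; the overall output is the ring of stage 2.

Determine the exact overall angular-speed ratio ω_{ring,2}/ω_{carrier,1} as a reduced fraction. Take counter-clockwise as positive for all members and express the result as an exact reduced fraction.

Stage 1: N_ring = 40 + 2·27 = 94
Stage 1: 40(ω_s−ω_c) = −94(ω_r−ω_c),  ω_s=0, ω_c=1
Stage 1: ω_r = 1 − (40/94)(0−1) = 67/47
  ⇒ ω_r¹/ω_c¹ = 67/47
Stage 2: N_ring = 24 + 2·18 = 60
Stage 2: 24(ω_s−ω_c) = −60(ω_r−ω_c),  ω_s=0, ω_c=1
Stage 2: ω_r = 1 − (24/60)(0−1) = 7/5
  ⇒ ω_r²/ω_c² = 7/5
Coupling ω_c² = ω_r¹ ⇒ overall = 67/47 × 7/5 = 469/235

469/235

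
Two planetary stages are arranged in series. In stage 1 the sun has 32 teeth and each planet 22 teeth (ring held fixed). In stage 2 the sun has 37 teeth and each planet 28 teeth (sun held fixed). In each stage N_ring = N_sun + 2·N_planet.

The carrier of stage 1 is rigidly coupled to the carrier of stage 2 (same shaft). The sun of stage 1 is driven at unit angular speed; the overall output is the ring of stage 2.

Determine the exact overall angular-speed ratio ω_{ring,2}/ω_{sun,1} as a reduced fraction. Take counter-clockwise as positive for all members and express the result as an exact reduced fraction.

1040/2511

Stage 1: N_ring = 32 + 2·22 = 76
Stage 1: 32(ω_s−ω_c) = −76(ω_r−ω_c),  ω_r=0, ω_s=1
Stage 1: 32(1−ω_c) = −76(0−ω_c)  ⇒  108ω_c = 32  ⇒  ω_c = 8/27
  ⇒ ω_c¹/ω_s¹ = 8/27
Stage 2: N_ring = 37 + 2·28 = 93
Stage 2: 37(ω_s−ω_c) = −93(ω_r−ω_c),  ω_s=0, ω_c=1
Stage 2: ω_r = 1 − (37/93)(0−1) = 130/93
  ⇒ ω_r²/ω_c² = 130/93
Coupling ω_c² = ω_c¹ ⇒ overall = 8/27 × 130/93 = 1040/2511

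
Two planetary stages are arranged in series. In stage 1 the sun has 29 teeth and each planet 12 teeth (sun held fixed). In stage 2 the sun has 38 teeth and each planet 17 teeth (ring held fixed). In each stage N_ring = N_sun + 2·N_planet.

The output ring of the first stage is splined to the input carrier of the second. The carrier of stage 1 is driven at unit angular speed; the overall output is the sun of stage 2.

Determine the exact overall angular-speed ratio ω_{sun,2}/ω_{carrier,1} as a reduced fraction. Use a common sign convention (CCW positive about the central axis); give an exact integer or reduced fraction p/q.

4510/1007

Stage 1: N_ring = 29 + 2·12 = 53
Stage 1: 29(ω_s−ω_c) = −53(ω_r−ω_c),  ω_s=0, ω_c=1
Stage 1: ω_r = 1 − (29/53)(0−1) = 82/53
  ⇒ ω_r¹/ω_c¹ = 82/53
Stage 2: N_ring = 38 + 2·17 = 72
Stage 2: 38(ω_s−ω_c) = −72(ω_r−ω_c),  ω_r=0, ω_c=1
Stage 2: ω_s = 1 − (72/38)(0−1) = 55/19
  ⇒ ω_s²/ω_c² = 55/19
Coupling ω_c² = ω_r¹ ⇒ overall = 82/53 × 55/19 = 4510/1007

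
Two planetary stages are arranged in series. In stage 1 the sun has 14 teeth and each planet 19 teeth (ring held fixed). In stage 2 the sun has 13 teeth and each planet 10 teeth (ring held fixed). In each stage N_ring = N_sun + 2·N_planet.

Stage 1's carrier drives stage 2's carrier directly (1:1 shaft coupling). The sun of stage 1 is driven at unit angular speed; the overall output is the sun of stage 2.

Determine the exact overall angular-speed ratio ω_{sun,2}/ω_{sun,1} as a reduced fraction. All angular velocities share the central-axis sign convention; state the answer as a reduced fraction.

322/429

Stage 1: N_ring = 14 + 2·19 = 52
Stage 1: 14(ω_s−ω_c) = −52(ω_r−ω_c),  ω_r=0, ω_s=1
Stage 1: 14(1−ω_c) = −52(0−ω_c)  ⇒  66ω_c = 14  ⇒  ω_c = 7/33
  ⇒ ω_c¹/ω_s¹ = 7/33
Stage 2: N_ring = 13 + 2·10 = 33
Stage 2: 13(ω_s−ω_c) = −33(ω_r−ω_c),  ω_r=0, ω_c=1
Stage 2: ω_s = 1 − (33/13)(0−1) = 46/13
  ⇒ ω_s²/ω_c² = 46/13
Coupling ω_c² = ω_c¹ ⇒ overall = 7/33 × 46/13 = 322/429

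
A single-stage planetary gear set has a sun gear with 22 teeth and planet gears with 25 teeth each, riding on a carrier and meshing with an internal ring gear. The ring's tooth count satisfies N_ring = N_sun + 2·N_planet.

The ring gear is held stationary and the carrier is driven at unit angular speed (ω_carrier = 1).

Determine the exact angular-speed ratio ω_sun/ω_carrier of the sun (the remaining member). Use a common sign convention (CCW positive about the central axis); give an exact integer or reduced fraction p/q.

47/11

N_ring = 22 + 2·25 = 72
22(ω_s−ω_c) = −72(ω_r−ω_c),  ω_r=0, ω_c=1
ω_s = 1 − (72/22)(0−1) = 47/11
ω_s/ω_c = 47/11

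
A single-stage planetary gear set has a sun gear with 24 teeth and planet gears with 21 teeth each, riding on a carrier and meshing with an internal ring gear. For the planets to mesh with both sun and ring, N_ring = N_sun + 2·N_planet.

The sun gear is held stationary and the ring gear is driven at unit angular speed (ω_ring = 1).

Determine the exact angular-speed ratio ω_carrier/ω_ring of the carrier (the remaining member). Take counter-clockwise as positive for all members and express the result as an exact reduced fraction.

N_ring = 24 + 2·21 = 66
24(ω_s−ω_c) = −66(ω_r−ω_c),  ω_s=0, ω_r=1
24(0−ω_c) = −66(1−ω_c)  ⇒  90ω_c = 66  ⇒  ω_c = 11/15
ω_c/ω_r = 11/15

11/15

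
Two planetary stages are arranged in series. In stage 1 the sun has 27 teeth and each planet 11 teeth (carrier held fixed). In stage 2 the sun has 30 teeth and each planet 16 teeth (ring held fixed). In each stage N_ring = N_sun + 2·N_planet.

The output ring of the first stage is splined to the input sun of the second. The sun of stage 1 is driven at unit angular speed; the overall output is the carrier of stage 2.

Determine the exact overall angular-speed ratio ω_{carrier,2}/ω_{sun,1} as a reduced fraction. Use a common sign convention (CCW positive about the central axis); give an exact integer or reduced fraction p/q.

Stage 1: N_ring = 27 + 2·11 = 49
Stage 1: 27(ω_s−ω_c) = −49(ω_r−ω_c),  ω_c=0, ω_s=1
Stage 1: ω_r = 0 − (27/49)(1−0) = -27/49
  ⇒ ω_r¹/ω_s¹ = -27/49
Stage 2: N_ring = 30 + 2·16 = 62
Stage 2: 30(ω_s−ω_c) = −62(ω_r−ω_c),  ω_r=0, ω_s=1
Stage 2: 30(1−ω_c) = −62(0−ω_c)  ⇒  92ω_c = 30  ⇒  ω_c = 15/46
  ⇒ ω_c²/ω_s² = 15/46
Coupling ω_s² = ω_r¹ ⇒ overall = -27/49 × 15/46 = -405/2254

-405/2254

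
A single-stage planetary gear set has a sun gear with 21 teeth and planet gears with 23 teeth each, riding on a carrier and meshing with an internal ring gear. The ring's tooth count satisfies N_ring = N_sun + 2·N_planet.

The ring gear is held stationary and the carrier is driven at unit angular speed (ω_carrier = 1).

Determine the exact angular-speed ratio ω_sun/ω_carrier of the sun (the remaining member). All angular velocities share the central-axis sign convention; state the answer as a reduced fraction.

N_ring = 21 + 2·23 = 67
21(ω_s−ω_c) = −67(ω_r−ω_c),  ω_r=0, ω_c=1
ω_s = 1 − (67/21)(0−1) = 88/21
ω_s/ω_c = 88/21

88/21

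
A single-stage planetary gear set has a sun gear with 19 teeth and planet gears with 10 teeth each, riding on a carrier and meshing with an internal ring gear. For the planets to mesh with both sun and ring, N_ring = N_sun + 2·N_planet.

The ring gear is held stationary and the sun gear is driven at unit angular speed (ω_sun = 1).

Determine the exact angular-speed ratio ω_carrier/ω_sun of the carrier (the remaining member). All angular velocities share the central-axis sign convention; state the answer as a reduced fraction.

N_ring = 19 + 2·10 = 39
19(ω_s−ω_c) = −39(ω_r−ω_c),  ω_r=0, ω_s=1
19(1−ω_c) = −39(0−ω_c)  ⇒  58ω_c = 19  ⇒  ω_c = 19/58
ω_c/ω_s = 19/58

19/58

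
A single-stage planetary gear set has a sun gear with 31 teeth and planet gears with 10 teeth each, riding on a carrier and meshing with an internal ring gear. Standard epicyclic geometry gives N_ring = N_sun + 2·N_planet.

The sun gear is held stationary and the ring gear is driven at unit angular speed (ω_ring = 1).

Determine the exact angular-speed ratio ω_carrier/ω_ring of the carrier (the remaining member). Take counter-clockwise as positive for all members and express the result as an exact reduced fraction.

51/82

N_ring = 31 + 2·10 = 51
31(ω_s−ω_c) = −51(ω_r−ω_c),  ω_s=0, ω_r=1
31(0−ω_c) = −51(1−ω_c)  ⇒  82ω_c = 51  ⇒  ω_c = 51/82
ω_c/ω_r = 51/82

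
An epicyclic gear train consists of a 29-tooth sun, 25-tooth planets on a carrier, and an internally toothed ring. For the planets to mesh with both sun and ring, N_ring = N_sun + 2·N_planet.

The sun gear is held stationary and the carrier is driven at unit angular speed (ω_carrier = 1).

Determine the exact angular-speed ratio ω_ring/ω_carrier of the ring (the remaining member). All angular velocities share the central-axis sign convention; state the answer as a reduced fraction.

N_ring = 29 + 2·25 = 79
29(ω_s−ω_c) = −79(ω_r−ω_c),  ω_s=0, ω_c=1
ω_r = 1 − (29/79)(0−1) = 108/79
ω_r/ω_c = 108/79

108/79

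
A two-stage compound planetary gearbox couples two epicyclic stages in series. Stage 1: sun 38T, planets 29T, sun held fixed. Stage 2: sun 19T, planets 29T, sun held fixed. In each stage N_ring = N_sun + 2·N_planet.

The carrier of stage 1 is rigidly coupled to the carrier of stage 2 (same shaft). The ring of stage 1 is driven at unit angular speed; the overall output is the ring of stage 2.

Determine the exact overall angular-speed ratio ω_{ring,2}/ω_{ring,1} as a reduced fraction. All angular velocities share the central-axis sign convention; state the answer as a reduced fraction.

4608/5159

Stage 1: N_ring = 38 + 2·29 = 96
Stage 1: 38(ω_s−ω_c) = −96(ω_r−ω_c),  ω_s=0, ω_r=1
Stage 1: 38(0−ω_c) = −96(1−ω_c)  ⇒  134ω_c = 96  ⇒  ω_c = 48/67
  ⇒ ω_c¹/ω_r¹ = 48/67
Stage 2: N_ring = 19 + 2·29 = 77
Stage 2: 19(ω_s−ω_c) = −77(ω_r−ω_c),  ω_s=0, ω_c=1
Stage 2: ω_r = 1 − (19/77)(0−1) = 96/77
  ⇒ ω_r²/ω_c² = 96/77
Coupling ω_c² = ω_c¹ ⇒ overall = 48/67 × 96/77 = 4608/5159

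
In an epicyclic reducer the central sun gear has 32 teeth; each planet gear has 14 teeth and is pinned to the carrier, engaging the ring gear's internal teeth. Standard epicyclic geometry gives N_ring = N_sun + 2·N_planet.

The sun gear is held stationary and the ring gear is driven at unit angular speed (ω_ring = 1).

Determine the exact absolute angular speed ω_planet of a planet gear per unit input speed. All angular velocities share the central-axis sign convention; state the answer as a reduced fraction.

N_ring = 32 + 2·14 = 60
32(ω_s−ω_c) = −60(ω_r−ω_c),  ω_s=0, ω_r=1
32(0−ω_c) = −60(1−ω_c)  ⇒  92ω_c = 60  ⇒  ω_c = 15/23
sun–planet: 32·(0−15/23) = −14·(ω_p−ω_c)  ⇒  ω_p−ω_c = −(32/14)·(-15/23) = 240/161
ω_p = 15/23 + 240/161 = 15/7

15/7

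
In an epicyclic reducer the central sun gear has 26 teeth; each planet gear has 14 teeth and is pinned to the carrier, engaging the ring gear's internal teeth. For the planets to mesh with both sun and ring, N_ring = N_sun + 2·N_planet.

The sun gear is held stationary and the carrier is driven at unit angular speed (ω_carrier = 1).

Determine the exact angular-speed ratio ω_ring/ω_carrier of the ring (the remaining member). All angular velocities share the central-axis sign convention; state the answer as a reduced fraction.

N_ring = 26 + 2·14 = 54
26(ω_s−ω_c) = −54(ω_r−ω_c),  ω_s=0, ω_c=1
ω_r = 1 − (26/54)(0−1) = 40/27
ω_r/ω_c = 40/27

40/27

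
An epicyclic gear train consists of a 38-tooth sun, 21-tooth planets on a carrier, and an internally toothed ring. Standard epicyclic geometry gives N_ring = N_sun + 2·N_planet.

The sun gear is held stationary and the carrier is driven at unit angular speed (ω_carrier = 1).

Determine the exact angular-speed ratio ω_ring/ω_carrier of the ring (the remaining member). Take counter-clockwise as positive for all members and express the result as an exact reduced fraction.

N_ring = 38 + 2·21 = 80
38(ω_s−ω_c) = −80(ω_r−ω_c),  ω_s=0, ω_c=1
ω_r = 1 − (38/80)(0−1) = 59/40
ω_r/ω_c = 59/40

59/40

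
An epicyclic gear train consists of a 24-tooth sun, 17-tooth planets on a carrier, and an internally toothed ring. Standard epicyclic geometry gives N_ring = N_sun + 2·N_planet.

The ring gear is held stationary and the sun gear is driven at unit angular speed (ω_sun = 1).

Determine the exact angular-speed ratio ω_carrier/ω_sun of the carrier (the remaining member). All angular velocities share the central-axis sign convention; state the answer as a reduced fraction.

N_ring = 24 + 2·17 = 58
24(ω_s−ω_c) = −58(ω_r−ω_c),  ω_r=0, ω_s=1
24(1−ω_c) = −58(0−ω_c)  ⇒  82ω_c = 24  ⇒  ω_c = 12/41
ω_c/ω_s = 12/41

12/41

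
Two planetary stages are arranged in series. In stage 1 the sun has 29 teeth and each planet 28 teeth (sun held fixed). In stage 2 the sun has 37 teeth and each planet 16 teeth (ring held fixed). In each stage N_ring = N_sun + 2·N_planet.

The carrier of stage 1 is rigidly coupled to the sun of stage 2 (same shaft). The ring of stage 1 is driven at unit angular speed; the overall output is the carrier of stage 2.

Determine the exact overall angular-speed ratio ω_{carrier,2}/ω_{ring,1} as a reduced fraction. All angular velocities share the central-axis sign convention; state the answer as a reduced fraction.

3145/12084

Stage 1: N_ring = 29 + 2·28 = 85
Stage 1: 29(ω_s−ω_c) = −85(ω_r−ω_c),  ω_s=0, ω_r=1
Stage 1: 29(0−ω_c) = −85(1−ω_c)  ⇒  114ω_c = 85  ⇒  ω_c = 85/114
  ⇒ ω_c¹/ω_r¹ = 85/114
Stage 2: N_ring = 37 + 2·16 = 69
Stage 2: 37(ω_s−ω_c) = −69(ω_r−ω_c),  ω_r=0, ω_s=1
Stage 2: 37(1−ω_c) = −69(0−ω_c)  ⇒  106ω_c = 37  ⇒  ω_c = 37/106
  ⇒ ω_c²/ω_s² = 37/106
Coupling ω_s² = ω_c¹ ⇒ overall = 85/114 × 37/106 = 3145/12084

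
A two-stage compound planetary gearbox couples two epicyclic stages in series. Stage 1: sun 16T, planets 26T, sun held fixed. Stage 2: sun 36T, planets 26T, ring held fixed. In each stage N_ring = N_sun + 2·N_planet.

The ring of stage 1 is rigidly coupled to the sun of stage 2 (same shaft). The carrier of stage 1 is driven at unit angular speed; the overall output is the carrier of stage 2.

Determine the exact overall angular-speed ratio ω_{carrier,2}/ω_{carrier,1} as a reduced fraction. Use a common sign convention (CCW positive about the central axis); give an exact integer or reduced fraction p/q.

189/527

Stage 1: N_ring = 16 + 2·26 = 68
Stage 1: 16(ω_s−ω_c) = −68(ω_r−ω_c),  ω_s=0, ω_c=1
Stage 1: ω_r = 1 − (16/68)(0−1) = 21/17
  ⇒ ω_r¹/ω_c¹ = 21/17
Stage 2: N_ring = 36 + 2·26 = 88
Stage 2: 36(ω_s−ω_c) = −88(ω_r−ω_c),  ω_r=0, ω_s=1
Stage 2: 36(1−ω_c) = −88(0−ω_c)  ⇒  124ω_c = 36  ⇒  ω_c = 9/31
  ⇒ ω_c²/ω_s² = 9/31
Coupling ω_s² = ω_r¹ ⇒ overall = 21/17 × 9/31 = 189/527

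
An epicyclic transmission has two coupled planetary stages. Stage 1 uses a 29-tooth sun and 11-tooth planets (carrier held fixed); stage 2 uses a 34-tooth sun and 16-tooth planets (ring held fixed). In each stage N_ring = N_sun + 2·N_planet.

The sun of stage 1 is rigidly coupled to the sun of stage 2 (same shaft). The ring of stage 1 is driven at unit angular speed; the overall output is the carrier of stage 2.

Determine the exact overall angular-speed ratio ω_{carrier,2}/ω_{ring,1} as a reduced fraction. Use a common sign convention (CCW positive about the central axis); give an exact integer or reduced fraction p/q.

-867/1450

Stage 1: N_ring = 29 + 2·11 = 51
Stage 1: 29(ω_s−ω_c) = −51(ω_r−ω_c),  ω_c=0, ω_r=1
Stage 1: ω_s = 0 − (51/29)(1−0) = -51/29
  ⇒ ω_s¹/ω_r¹ = -51/29
Stage 2: N_ring = 34 + 2·16 = 66
Stage 2: 34(ω_s−ω_c) = −66(ω_r−ω_c),  ω_r=0, ω_s=1
Stage 2: 34(1−ω_c) = −66(0−ω_c)  ⇒  100ω_c = 34  ⇒  ω_c = 17/50
  ⇒ ω_c²/ω_s² = 17/50
Coupling ω_s² = ω_s¹ ⇒ overall = -51/29 × 17/50 = -867/1450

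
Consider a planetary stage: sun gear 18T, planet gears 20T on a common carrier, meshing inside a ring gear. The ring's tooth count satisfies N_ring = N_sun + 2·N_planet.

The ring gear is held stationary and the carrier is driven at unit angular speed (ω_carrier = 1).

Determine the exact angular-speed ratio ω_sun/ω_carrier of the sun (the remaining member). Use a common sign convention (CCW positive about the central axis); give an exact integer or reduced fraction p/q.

N_ring = 18 + 2·20 = 58
18(ω_s−ω_c) = −58(ω_r−ω_c),  ω_r=0, ω_c=1
ω_s = 1 − (58/18)(0−1) = 38/9
ω_s/ω_c = 38/9

38/9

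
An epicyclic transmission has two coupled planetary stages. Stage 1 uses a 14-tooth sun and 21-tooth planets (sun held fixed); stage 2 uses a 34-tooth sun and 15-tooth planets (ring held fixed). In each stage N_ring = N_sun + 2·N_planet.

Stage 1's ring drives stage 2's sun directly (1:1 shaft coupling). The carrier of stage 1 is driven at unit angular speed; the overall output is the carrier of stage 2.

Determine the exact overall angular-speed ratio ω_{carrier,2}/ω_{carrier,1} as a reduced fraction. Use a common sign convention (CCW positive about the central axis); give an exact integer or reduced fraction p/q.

Stage 1: N_ring = 14 + 2·21 = 56
Stage 1: 14(ω_s−ω_c) = −56(ω_r−ω_c),  ω_s=0, ω_c=1
Stage 1: ω_r = 1 − (14/56)(0−1) = 5/4
  ⇒ ω_r¹/ω_c¹ = 5/4
Stage 2: N_ring = 34 + 2·15 = 64
Stage 2: 34(ω_s−ω_c) = −64(ω_r−ω_c),  ω_r=0, ω_s=1
Stage 2: 34(1−ω_c) = −64(0−ω_c)  ⇒  98ω_c = 34  ⇒  ω_c = 17/49
  ⇒ ω_c²/ω_s² = 17/49
Coupling ω_s² = ω_r¹ ⇒ overall = 5/4 × 17/49 = 85/196

85/196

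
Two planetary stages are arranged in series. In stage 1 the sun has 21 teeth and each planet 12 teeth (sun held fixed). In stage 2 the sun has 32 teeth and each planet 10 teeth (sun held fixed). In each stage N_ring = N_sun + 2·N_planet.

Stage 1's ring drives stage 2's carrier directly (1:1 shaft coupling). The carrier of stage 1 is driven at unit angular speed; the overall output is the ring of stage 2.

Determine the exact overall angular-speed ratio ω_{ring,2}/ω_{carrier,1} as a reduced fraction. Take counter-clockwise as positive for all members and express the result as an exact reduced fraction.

154/65

Stage 1: N_ring = 21 + 2·12 = 45
Stage 1: 21(ω_s−ω_c) = −45(ω_r−ω_c),  ω_s=0, ω_c=1
Stage 1: ω_r = 1 − (21/45)(0−1) = 22/15
  ⇒ ω_r¹/ω_c¹ = 22/15
Stage 2: N_ring = 32 + 2·10 = 52
Stage 2: 32(ω_s−ω_c) = −52(ω_r−ω_c),  ω_s=0, ω_c=1
Stage 2: ω_r = 1 − (32/52)(0−1) = 21/13
  ⇒ ω_r²/ω_c² = 21/13
Coupling ω_c² = ω_r¹ ⇒ overall = 22/15 × 21/13 = 154/65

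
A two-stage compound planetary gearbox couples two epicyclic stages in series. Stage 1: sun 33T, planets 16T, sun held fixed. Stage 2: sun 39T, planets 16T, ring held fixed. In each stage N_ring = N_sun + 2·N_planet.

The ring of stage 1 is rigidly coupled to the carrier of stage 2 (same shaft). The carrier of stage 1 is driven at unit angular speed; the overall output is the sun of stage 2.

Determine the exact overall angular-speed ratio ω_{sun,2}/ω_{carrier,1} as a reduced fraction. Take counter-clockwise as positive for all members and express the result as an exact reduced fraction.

Stage 1: N_ring = 33 + 2·16 = 65
Stage 1: 33(ω_s−ω_c) = −65(ω_r−ω_c),  ω_s=0, ω_c=1
Stage 1: ω_r = 1 − (33/65)(0−1) = 98/65
  ⇒ ω_r¹/ω_c¹ = 98/65
Stage 2: N_ring = 39 + 2·16 = 71
Stage 2: 39(ω_s−ω_c) = −71(ω_r−ω_c),  ω_r=0, ω_c=1
Stage 2: ω_s = 1 − (71/39)(0−1) = 110/39
  ⇒ ω_s²/ω_c² = 110/39
Coupling ω_c² = ω_r¹ ⇒ overall = 98/65 × 110/39 = 2156/507

2156/507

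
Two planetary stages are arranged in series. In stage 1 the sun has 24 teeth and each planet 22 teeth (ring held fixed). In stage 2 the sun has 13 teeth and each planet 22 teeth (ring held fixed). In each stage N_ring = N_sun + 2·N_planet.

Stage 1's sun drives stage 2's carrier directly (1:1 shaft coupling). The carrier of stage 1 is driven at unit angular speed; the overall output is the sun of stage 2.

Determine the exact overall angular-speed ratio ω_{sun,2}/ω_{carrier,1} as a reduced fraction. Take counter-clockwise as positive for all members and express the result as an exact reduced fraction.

805/39

Stage 1: N_ring = 24 + 2·22 = 68
Stage 1: 24(ω_s−ω_c) = −68(ω_r−ω_c),  ω_r=0, ω_c=1
Stage 1: ω_s = 1 − (68/24)(0−1) = 23/6
  ⇒ ω_s¹/ω_c¹ = 23/6
Stage 2: N_ring = 13 + 2·22 = 57
Stage 2: 13(ω_s−ω_c) = −57(ω_r−ω_c),  ω_r=0, ω_c=1
Stage 2: ω_s = 1 − (57/13)(0−1) = 70/13
  ⇒ ω_s²/ω_c² = 70/13
Coupling ω_c² = ω_s¹ ⇒ overall = 23/6 × 70/13 = 805/39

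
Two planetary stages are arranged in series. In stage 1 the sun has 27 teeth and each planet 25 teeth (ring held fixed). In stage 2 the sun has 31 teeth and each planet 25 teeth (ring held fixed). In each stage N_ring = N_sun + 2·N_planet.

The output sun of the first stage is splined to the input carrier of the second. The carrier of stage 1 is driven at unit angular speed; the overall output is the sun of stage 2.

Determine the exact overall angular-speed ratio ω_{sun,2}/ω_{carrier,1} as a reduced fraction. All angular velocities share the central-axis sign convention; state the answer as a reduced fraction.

Stage 1: N_ring = 27 + 2·25 = 77
Stage 1: 27(ω_s−ω_c) = −77(ω_r−ω_c),  ω_r=0, ω_c=1
Stage 1: ω_s = 1 − (77/27)(0−1) = 104/27
  ⇒ ω_s¹/ω_c¹ = 104/27
Stage 2: N_ring = 31 + 2·25 = 81
Stage 2: 31(ω_s−ω_c) = −81(ω_r−ω_c),  ω_r=0, ω_c=1
Stage 2: ω_s = 1 − (81/31)(0−1) = 112/31
  ⇒ ω_s²/ω_c² = 112/31
Coupling ω_c² = ω_s¹ ⇒ overall = 104/27 × 112/31 = 11648/837

11648/837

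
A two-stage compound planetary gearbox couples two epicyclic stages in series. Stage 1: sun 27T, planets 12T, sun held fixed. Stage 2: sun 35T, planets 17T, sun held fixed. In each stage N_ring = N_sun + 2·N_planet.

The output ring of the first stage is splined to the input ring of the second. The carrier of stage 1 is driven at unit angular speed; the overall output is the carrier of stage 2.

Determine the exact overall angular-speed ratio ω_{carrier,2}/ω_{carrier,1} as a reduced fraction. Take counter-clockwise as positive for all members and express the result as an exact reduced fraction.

Stage 1: N_ring = 27 + 2·12 = 51
Stage 1: 27(ω_s−ω_c) = −51(ω_r−ω_c),  ω_s=0, ω_c=1
Stage 1: ω_r = 1 − (27/51)(0−1) = 26/17
  ⇒ ω_r¹/ω_c¹ = 26/17
Stage 2: N_ring = 35 + 2·17 = 69
Stage 2: 35(ω_s−ω_c) = −69(ω_r−ω_c),  ω_s=0, ω_r=1
Stage 2: 35(0−ω_c) = −69(1−ω_c)  ⇒  104ω_c = 69  ⇒  ω_c = 69/104
  ⇒ ω_c²/ω_r² = 69/104
Coupling ω_r² = ω_r¹ ⇒ overall = 26/17 × 69/104 = 69/68

69/68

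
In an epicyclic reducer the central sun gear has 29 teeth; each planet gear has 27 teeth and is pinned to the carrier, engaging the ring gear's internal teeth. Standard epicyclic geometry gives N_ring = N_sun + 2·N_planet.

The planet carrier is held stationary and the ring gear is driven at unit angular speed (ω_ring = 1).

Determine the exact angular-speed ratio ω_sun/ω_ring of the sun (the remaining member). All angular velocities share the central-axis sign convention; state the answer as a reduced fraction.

N_ring = 29 + 2·27 = 83
29(ω_s−ω_c) = −83(ω_r−ω_c),  ω_c=0, ω_r=1
ω_s = 0 − (83/29)(1−0) = -83/29
ω_s/ω_r = -83/29

-83/29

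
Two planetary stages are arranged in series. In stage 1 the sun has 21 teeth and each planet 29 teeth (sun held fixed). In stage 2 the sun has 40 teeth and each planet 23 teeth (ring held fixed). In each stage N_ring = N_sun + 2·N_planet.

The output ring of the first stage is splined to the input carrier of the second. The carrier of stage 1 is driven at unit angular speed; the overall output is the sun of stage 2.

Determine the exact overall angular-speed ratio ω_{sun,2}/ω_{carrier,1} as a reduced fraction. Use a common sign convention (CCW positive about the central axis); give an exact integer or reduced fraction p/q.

Stage 1: N_ring = 21 + 2·29 = 79
Stage 1: 21(ω_s−ω_c) = −79(ω_r−ω_c),  ω_s=0, ω_c=1
Stage 1: ω_r = 1 − (21/79)(0−1) = 100/79
  ⇒ ω_r¹/ω_c¹ = 100/79
Stage 2: N_ring = 40 + 2·23 = 86
Stage 2: 40(ω_s−ω_c) = −86(ω_r−ω_c),  ω_r=0, ω_c=1
Stage 2: ω_s = 1 − (86/40)(0−1) = 63/20
  ⇒ ω_s²/ω_c² = 63/20
Coupling ω_c² = ω_r¹ ⇒ overall = 100/79 × 63/20 = 315/79

315/79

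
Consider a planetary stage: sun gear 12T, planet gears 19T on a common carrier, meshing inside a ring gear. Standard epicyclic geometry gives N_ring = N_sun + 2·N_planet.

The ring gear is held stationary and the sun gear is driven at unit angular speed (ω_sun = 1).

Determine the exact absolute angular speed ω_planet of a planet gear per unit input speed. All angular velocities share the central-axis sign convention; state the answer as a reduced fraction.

-6/19

N_ring = 12 + 2·19 = 50
12(ω_s−ω_c) = −50(ω_r−ω_c),  ω_r=0, ω_s=1
12(1−ω_c) = −50(0−ω_c)  ⇒  62ω_c = 12  ⇒  ω_c = 6/31
sun–planet: 12·(1−6/31) = −19·(ω_p−ω_c)  ⇒  ω_p−ω_c = −(12/19)·(25/31) = -300/589
ω_p = 6/31 − 300/589 = -6/19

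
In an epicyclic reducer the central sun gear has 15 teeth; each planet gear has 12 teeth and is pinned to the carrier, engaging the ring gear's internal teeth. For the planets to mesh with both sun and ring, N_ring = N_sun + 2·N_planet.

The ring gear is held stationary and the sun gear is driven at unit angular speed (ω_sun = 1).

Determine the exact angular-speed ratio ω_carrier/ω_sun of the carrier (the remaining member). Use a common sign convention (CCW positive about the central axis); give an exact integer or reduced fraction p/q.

5/18

N_ring = 15 + 2·12 = 39
15(ω_s−ω_c) = −39(ω_r−ω_c),  ω_r=0, ω_s=1
15(1−ω_c) = −39(0−ω_c)  ⇒  54ω_c = 15  ⇒  ω_c = 5/18
ω_c/ω_s = 5/18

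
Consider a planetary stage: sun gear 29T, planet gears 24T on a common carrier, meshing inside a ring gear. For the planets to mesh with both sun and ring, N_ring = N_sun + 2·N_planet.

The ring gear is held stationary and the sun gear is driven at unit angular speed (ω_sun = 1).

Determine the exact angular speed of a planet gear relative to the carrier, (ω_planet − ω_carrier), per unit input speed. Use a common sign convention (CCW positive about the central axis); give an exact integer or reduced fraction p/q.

-2233/2544

N_ring = 29 + 2·24 = 77
29(ω_s−ω_c) = −77(ω_r−ω_c),  ω_r=0, ω_s=1
29(1−ω_c) = −77(0−ω_c)  ⇒  106ω_c = 29  ⇒  ω_c = 29/106
sun–planet: 29·(1−29/106) = −24·(ω_p−ω_c)  ⇒  ω_p−ω_c = −(29/24)·(77/106) = -2233/2544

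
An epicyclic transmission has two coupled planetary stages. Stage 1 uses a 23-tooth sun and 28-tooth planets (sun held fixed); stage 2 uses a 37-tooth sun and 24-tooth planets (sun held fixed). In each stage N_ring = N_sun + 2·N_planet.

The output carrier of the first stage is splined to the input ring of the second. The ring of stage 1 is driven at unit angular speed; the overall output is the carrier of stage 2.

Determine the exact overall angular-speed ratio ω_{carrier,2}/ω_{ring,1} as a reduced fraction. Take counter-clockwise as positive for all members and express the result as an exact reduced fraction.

395/732

Stage 1: N_ring = 23 + 2·28 = 79
Stage 1: 23(ω_s−ω_c) = −79(ω_r−ω_c),  ω_s=0, ω_r=1
Stage 1: 23(0−ω_c) = −79(1−ω_c)  ⇒  102ω_c = 79  ⇒  ω_c = 79/102
  ⇒ ω_c¹/ω_r¹ = 79/102
Stage 2: N_ring = 37 + 2·24 = 85
Stage 2: 37(ω_s−ω_c) = −85(ω_r−ω_c),  ω_s=0, ω_r=1
Stage 2: 37(0−ω_c) = −85(1−ω_c)  ⇒  122ω_c = 85  ⇒  ω_c = 85/122
  ⇒ ω_c²/ω_r² = 85/122
Coupling ω_r² = ω_c¹ ⇒ overall = 79/102 × 85/122 = 395/732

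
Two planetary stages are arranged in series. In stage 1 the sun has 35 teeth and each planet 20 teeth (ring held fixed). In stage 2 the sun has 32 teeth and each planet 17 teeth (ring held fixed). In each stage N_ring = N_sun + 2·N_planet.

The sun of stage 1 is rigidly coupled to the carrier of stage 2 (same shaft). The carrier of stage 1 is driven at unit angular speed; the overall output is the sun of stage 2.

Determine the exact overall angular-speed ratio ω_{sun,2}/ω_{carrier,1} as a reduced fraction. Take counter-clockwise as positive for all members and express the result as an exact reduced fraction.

Stage 1: N_ring = 35 + 2·20 = 75
Stage 1: 35(ω_s−ω_c) = −75(ω_r−ω_c),  ω_r=0, ω_c=1
Stage 1: ω_s = 1 − (75/35)(0−1) = 22/7
  ⇒ ω_s¹/ω_c¹ = 22/7
Stage 2: N_ring = 32 + 2·17 = 66
Stage 2: 32(ω_s−ω_c) = −66(ω_r−ω_c),  ω_r=0, ω_c=1
Stage 2: ω_s = 1 − (66/32)(0−1) = 49/16
  ⇒ ω_s²/ω_c² = 49/16
Coupling ω_c² = ω_s¹ ⇒ overall = 22/7 × 49/16 = 77/8

77/8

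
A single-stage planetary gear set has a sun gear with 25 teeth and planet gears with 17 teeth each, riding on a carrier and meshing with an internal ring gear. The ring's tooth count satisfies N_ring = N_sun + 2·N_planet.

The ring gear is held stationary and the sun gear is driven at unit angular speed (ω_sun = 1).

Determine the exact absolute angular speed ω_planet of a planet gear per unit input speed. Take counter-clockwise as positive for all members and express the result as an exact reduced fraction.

-25/34

N_ring = 25 + 2·17 = 59
25(ω_s−ω_c) = −59(ω_r−ω_c),  ω_r=0, ω_s=1
25(1−ω_c) = −59(0−ω_c)  ⇒  84ω_c = 25  ⇒  ω_c = 25/84
sun–planet: 25·(1−25/84) = −17·(ω_p−ω_c)  ⇒  ω_p−ω_c = −(25/17)·(59/84) = -1475/1428
ω_p = 25/84 − 1475/1428 = -25/34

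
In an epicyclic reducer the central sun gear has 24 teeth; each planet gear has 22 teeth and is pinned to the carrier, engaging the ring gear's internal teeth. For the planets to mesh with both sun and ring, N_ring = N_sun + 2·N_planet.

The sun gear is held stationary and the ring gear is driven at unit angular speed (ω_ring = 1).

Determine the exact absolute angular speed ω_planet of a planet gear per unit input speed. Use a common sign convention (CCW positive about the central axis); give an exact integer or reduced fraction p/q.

17/11

N_ring = 24 + 2·22 = 68
24(ω_s−ω_c) = −68(ω_r−ω_c),  ω_s=0, ω_r=1
24(0−ω_c) = −68(1−ω_c)  ⇒  92ω_c = 68  ⇒  ω_c = 17/23
sun–planet: 24·(0−17/23) = −22·(ω_p−ω_c)  ⇒  ω_p−ω_c = −(24/22)·(-17/23) = 204/253
ω_p = 17/23 + 204/253 = 17/11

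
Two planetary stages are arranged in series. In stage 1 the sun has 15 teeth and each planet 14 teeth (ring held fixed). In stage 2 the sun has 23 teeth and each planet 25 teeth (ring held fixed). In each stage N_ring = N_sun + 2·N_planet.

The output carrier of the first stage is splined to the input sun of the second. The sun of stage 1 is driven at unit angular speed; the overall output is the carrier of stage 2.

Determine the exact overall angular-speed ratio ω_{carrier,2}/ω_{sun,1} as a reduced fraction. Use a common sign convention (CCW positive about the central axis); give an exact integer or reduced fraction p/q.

Stage 1: N_ring = 15 + 2·14 = 43
Stage 1: 15(ω_s−ω_c) = −43(ω_r−ω_c),  ω_r=0, ω_s=1
Stage 1: 15(1−ω_c) = −43(0−ω_c)  ⇒  58ω_c = 15  ⇒  ω_c = 15/58
  ⇒ ω_c¹/ω_s¹ = 15/58
Stage 2: N_ring = 23 + 2·25 = 73
Stage 2: 23(ω_s−ω_c) = −73(ω_r−ω_c),  ω_r=0, ω_s=1
Stage 2: 23(1−ω_c) = −73(0−ω_c)  ⇒  96ω_c = 23  ⇒  ω_c = 23/96
  ⇒ ω_c²/ω_s² = 23/96
Coupling ω_s² = ω_c¹ ⇒ overall = 15/58 × 23/96 = 115/1856

115/1856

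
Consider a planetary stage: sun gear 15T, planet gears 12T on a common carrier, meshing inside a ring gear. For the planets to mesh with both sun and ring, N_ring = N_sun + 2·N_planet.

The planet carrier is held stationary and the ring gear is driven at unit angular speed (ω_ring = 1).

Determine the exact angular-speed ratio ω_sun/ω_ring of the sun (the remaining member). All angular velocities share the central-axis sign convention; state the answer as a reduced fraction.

N_ring = 15 + 2·12 = 39
15(ω_s−ω_c) = −39(ω_r−ω_c),  ω_c=0, ω_r=1
ω_s = 0 − (39/15)(1−0) = -13/5
ω_s/ω_r = -13/5

-13/5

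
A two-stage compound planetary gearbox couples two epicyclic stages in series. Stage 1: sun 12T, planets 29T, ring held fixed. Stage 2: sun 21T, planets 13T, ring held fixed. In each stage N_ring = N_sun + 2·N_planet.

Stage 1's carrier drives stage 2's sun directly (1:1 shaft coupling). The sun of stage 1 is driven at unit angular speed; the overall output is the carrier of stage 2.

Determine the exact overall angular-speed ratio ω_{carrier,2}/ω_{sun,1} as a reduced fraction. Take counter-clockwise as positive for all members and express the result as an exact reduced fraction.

Stage 1: N_ring = 12 + 2·29 = 70
Stage 1: 12(ω_s−ω_c) = −70(ω_r−ω_c),  ω_r=0, ω_s=1
Stage 1: 12(1−ω_c) = −70(0−ω_c)  ⇒  82ω_c = 12  ⇒  ω_c = 6/41
  ⇒ ω_c¹/ω_s¹ = 6/41
Stage 2: N_ring = 21 + 2·13 = 47
Stage 2: 21(ω_s−ω_c) = −47(ω_r−ω_c),  ω_r=0, ω_s=1
Stage 2: 21(1−ω_c) = −47(0−ω_c)  ⇒  68ω_c = 21  ⇒  ω_c = 21/68
  ⇒ ω_c²/ω_s² = 21/68
Coupling ω_s² = ω_c¹ ⇒ overall = 6/41 × 21/68 = 63/1394

63/1394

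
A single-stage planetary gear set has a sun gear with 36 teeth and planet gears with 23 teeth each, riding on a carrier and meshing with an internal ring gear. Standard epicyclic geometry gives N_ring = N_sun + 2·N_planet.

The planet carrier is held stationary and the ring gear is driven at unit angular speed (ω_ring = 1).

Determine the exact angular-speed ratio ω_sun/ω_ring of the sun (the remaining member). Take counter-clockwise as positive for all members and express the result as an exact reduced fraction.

N_ring = 36 + 2·23 = 82
36(ω_s−ω_c) = −82(ω_r−ω_c),  ω_c=0, ω_r=1
ω_s = 0 − (82/36)(1−0) = -41/18
ω_s/ω_r = -41/18

-41/18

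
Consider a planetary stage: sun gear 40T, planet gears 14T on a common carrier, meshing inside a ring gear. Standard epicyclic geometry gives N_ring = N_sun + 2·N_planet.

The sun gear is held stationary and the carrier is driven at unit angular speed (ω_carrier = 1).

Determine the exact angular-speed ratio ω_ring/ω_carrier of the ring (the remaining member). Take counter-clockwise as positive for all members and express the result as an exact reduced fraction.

N_ring = 40 + 2·14 = 68
40(ω_s−ω_c) = −68(ω_r−ω_c),  ω_s=0, ω_c=1
ω_r = 1 − (40/68)(0−1) = 27/17
ω_r/ω_c = 27/17

27/17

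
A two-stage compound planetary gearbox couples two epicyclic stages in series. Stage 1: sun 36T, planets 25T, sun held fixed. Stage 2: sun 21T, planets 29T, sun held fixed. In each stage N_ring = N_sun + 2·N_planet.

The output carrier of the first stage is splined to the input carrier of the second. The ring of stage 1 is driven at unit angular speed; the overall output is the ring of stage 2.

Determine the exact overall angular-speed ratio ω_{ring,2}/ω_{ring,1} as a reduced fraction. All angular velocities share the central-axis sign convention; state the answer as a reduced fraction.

Stage 1: N_ring = 36 + 2·25 = 86
Stage 1: 36(ω_s−ω_c) = −86(ω_r−ω_c),  ω_s=0, ω_r=1
Stage 1: 36(0−ω_c) = −86(1−ω_c)  ⇒  122ω_c = 86  ⇒  ω_c = 43/61
  ⇒ ω_c¹/ω_r¹ = 43/61
Stage 2: N_ring = 21 + 2·29 = 79
Stage 2: 21(ω_s−ω_c) = −79(ω_r−ω_c),  ω_s=0, ω_c=1
Stage 2: ω_r = 1 − (21/79)(0−1) = 100/79
  ⇒ ω_r²/ω_c² = 100/79
Coupling ω_c² = ω_c¹ ⇒ overall = 43/61 × 100/79 = 4300/4819

4300/4819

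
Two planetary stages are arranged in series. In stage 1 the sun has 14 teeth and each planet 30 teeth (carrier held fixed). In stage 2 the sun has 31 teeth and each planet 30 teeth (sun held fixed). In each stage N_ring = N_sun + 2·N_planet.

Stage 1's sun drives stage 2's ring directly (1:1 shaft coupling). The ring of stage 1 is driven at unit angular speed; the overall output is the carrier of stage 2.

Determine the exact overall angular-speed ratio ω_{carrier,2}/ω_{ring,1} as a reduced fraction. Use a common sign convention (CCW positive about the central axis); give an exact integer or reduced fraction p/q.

-481/122

Stage 1: N_ring = 14 + 2·30 = 74
Stage 1: 14(ω_s−ω_c) = −74(ω_r−ω_c),  ω_c=0, ω_r=1
Stage 1: ω_s = 0 − (74/14)(1−0) = -37/7
  ⇒ ω_s¹/ω_r¹ = -37/7
Stage 2: N_ring = 31 + 2·30 = 91
Stage 2: 31(ω_s−ω_c) = −91(ω_r−ω_c),  ω_s=0, ω_r=1
Stage 2: 31(0−ω_c) = −91(1−ω_c)  ⇒  122ω_c = 91  ⇒  ω_c = 91/122
  ⇒ ω_c²/ω_r² = 91/122
Coupling ω_r² = ω_s¹ ⇒ overall = -37/7 × 91/122 = -481/122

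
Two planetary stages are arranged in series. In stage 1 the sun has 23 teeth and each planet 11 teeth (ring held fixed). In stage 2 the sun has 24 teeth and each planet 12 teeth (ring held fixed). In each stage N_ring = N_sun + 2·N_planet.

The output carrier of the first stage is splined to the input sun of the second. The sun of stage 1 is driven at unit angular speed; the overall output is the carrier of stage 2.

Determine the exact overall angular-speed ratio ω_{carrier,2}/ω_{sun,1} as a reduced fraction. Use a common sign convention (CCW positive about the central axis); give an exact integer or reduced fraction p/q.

23/204

Stage 1: N_ring = 23 + 2·11 = 45
Stage 1: 23(ω_s−ω_c) = −45(ω_r−ω_c),  ω_r=0, ω_s=1
Stage 1: 23(1−ω_c) = −45(0−ω_c)  ⇒  68ω_c = 23  ⇒  ω_c = 23/68
  ⇒ ω_c¹/ω_s¹ = 23/68
Stage 2: N_ring = 24 + 2·12 = 48
Stage 2: 24(ω_s−ω_c) = −48(ω_r−ω_c),  ω_r=0, ω_s=1
Stage 2: 24(1−ω_c) = −48(0−ω_c)  ⇒  72ω_c = 24  ⇒  ω_c = 1/3
  ⇒ ω_c²/ω_s² = 1/3
Coupling ω_s² = ω_c¹ ⇒ overall = 23/68 × 1/3 = 23/204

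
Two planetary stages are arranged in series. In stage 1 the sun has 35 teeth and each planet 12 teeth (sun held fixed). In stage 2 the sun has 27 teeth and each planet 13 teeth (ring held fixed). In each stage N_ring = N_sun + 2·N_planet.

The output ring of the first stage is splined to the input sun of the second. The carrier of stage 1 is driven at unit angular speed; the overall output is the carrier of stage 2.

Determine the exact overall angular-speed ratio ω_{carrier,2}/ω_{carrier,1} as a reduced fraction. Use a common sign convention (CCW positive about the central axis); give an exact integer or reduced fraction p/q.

Stage 1: N_ring = 35 + 2·12 = 59
Stage 1: 35(ω_s−ω_c) = −59(ω_r−ω_c),  ω_s=0, ω_c=1
Stage 1: ω_r = 1 − (35/59)(0−1) = 94/59
  ⇒ ω_r¹/ω_c¹ = 94/59
Stage 2: N_ring = 27 + 2·13 = 53
Stage 2: 27(ω_s−ω_c) = −53(ω_r−ω_c),  ω_r=0, ω_s=1
Stage 2: 27(1−ω_c) = −53(0−ω_c)  ⇒  80ω_c = 27  ⇒  ω_c = 27/80
  ⇒ ω_c²/ω_s² = 27/80
Coupling ω_s² = ω_r¹ ⇒ overall = 94/59 × 27/80 = 1269/2360

1269/2360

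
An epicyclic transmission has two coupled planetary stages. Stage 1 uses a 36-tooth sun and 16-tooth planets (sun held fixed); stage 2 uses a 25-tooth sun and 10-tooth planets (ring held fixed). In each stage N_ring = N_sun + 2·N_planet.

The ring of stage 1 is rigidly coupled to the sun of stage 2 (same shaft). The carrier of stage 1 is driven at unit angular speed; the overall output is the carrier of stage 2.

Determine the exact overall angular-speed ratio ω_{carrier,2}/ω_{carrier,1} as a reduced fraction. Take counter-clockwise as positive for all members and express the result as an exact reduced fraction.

Stage 1: N_ring = 36 + 2·16 = 68
Stage 1: 36(ω_s−ω_c) = −68(ω_r−ω_c),  ω_s=0, ω_c=1
Stage 1: ω_r = 1 − (36/68)(0−1) = 26/17
  ⇒ ω_r¹/ω_c¹ = 26/17
Stage 2: N_ring = 25 + 2·10 = 45
Stage 2: 25(ω_s−ω_c) = −45(ω_r−ω_c),  ω_r=0, ω_s=1
Stage 2: 25(1−ω_c) = −45(0−ω_c)  ⇒  70ω_c = 25  ⇒  ω_c = 5/14
  ⇒ ω_c²/ω_s² = 5/14
Coupling ω_s² = ω_r¹ ⇒ overall = 26/17 × 5/14 = 65/119

65/119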